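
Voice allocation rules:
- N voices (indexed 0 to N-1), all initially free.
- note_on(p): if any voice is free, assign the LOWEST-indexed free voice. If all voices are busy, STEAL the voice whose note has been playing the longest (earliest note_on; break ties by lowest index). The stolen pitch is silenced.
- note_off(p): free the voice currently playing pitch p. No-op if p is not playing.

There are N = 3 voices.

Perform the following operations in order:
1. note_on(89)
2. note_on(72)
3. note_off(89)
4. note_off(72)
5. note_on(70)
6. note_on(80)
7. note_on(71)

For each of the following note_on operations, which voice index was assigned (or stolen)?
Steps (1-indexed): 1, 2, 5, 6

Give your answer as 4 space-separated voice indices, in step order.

Answer: 0 1 0 1

Derivation:
Op 1: note_on(89): voice 0 is free -> assigned | voices=[89 - -]
Op 2: note_on(72): voice 1 is free -> assigned | voices=[89 72 -]
Op 3: note_off(89): free voice 0 | voices=[- 72 -]
Op 4: note_off(72): free voice 1 | voices=[- - -]
Op 5: note_on(70): voice 0 is free -> assigned | voices=[70 - -]
Op 6: note_on(80): voice 1 is free -> assigned | voices=[70 80 -]
Op 7: note_on(71): voice 2 is free -> assigned | voices=[70 80 71]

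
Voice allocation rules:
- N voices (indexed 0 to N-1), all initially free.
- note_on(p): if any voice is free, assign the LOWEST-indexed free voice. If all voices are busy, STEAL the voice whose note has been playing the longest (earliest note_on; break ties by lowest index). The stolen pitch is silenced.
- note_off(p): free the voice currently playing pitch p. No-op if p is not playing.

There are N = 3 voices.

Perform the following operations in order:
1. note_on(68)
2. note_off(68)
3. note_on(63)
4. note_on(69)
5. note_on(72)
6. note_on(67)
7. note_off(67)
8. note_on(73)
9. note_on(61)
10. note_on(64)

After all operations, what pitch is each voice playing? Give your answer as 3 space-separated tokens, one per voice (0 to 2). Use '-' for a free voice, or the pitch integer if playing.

Answer: 73 61 64

Derivation:
Op 1: note_on(68): voice 0 is free -> assigned | voices=[68 - -]
Op 2: note_off(68): free voice 0 | voices=[- - -]
Op 3: note_on(63): voice 0 is free -> assigned | voices=[63 - -]
Op 4: note_on(69): voice 1 is free -> assigned | voices=[63 69 -]
Op 5: note_on(72): voice 2 is free -> assigned | voices=[63 69 72]
Op 6: note_on(67): all voices busy, STEAL voice 0 (pitch 63, oldest) -> assign | voices=[67 69 72]
Op 7: note_off(67): free voice 0 | voices=[- 69 72]
Op 8: note_on(73): voice 0 is free -> assigned | voices=[73 69 72]
Op 9: note_on(61): all voices busy, STEAL voice 1 (pitch 69, oldest) -> assign | voices=[73 61 72]
Op 10: note_on(64): all voices busy, STEAL voice 2 (pitch 72, oldest) -> assign | voices=[73 61 64]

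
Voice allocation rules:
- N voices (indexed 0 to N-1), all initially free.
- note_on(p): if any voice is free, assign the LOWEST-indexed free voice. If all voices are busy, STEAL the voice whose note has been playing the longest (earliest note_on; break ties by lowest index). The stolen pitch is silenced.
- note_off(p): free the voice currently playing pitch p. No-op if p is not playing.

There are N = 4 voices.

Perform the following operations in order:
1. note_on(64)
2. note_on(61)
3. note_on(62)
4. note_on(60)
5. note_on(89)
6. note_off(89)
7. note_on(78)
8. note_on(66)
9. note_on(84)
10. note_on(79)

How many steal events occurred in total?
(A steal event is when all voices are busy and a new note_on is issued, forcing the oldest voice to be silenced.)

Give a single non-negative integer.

Answer: 4

Derivation:
Op 1: note_on(64): voice 0 is free -> assigned | voices=[64 - - -]
Op 2: note_on(61): voice 1 is free -> assigned | voices=[64 61 - -]
Op 3: note_on(62): voice 2 is free -> assigned | voices=[64 61 62 -]
Op 4: note_on(60): voice 3 is free -> assigned | voices=[64 61 62 60]
Op 5: note_on(89): all voices busy, STEAL voice 0 (pitch 64, oldest) -> assign | voices=[89 61 62 60]
Op 6: note_off(89): free voice 0 | voices=[- 61 62 60]
Op 7: note_on(78): voice 0 is free -> assigned | voices=[78 61 62 60]
Op 8: note_on(66): all voices busy, STEAL voice 1 (pitch 61, oldest) -> assign | voices=[78 66 62 60]
Op 9: note_on(84): all voices busy, STEAL voice 2 (pitch 62, oldest) -> assign | voices=[78 66 84 60]
Op 10: note_on(79): all voices busy, STEAL voice 3 (pitch 60, oldest) -> assign | voices=[78 66 84 79]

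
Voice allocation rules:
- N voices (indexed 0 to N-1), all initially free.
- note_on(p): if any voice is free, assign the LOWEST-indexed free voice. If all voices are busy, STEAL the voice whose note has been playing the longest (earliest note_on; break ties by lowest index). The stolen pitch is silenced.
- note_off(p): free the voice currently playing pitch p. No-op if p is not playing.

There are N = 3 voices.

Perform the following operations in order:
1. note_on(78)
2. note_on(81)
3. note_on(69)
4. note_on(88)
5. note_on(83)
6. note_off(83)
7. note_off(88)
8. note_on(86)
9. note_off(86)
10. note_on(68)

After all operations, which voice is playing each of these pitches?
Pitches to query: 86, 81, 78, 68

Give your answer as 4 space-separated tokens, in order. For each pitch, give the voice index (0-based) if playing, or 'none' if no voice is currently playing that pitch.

Op 1: note_on(78): voice 0 is free -> assigned | voices=[78 - -]
Op 2: note_on(81): voice 1 is free -> assigned | voices=[78 81 -]
Op 3: note_on(69): voice 2 is free -> assigned | voices=[78 81 69]
Op 4: note_on(88): all voices busy, STEAL voice 0 (pitch 78, oldest) -> assign | voices=[88 81 69]
Op 5: note_on(83): all voices busy, STEAL voice 1 (pitch 81, oldest) -> assign | voices=[88 83 69]
Op 6: note_off(83): free voice 1 | voices=[88 - 69]
Op 7: note_off(88): free voice 0 | voices=[- - 69]
Op 8: note_on(86): voice 0 is free -> assigned | voices=[86 - 69]
Op 9: note_off(86): free voice 0 | voices=[- - 69]
Op 10: note_on(68): voice 0 is free -> assigned | voices=[68 - 69]

Answer: none none none 0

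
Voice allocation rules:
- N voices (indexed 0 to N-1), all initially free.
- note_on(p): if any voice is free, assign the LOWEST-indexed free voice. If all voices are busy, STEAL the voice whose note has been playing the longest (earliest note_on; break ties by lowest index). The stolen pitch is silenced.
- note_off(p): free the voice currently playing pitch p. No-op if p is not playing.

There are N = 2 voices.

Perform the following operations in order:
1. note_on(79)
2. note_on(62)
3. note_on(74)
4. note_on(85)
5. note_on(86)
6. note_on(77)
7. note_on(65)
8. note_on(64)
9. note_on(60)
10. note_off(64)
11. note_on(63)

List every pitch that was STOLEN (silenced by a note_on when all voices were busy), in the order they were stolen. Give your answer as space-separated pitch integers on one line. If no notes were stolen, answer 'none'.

Op 1: note_on(79): voice 0 is free -> assigned | voices=[79 -]
Op 2: note_on(62): voice 1 is free -> assigned | voices=[79 62]
Op 3: note_on(74): all voices busy, STEAL voice 0 (pitch 79, oldest) -> assign | voices=[74 62]
Op 4: note_on(85): all voices busy, STEAL voice 1 (pitch 62, oldest) -> assign | voices=[74 85]
Op 5: note_on(86): all voices busy, STEAL voice 0 (pitch 74, oldest) -> assign | voices=[86 85]
Op 6: note_on(77): all voices busy, STEAL voice 1 (pitch 85, oldest) -> assign | voices=[86 77]
Op 7: note_on(65): all voices busy, STEAL voice 0 (pitch 86, oldest) -> assign | voices=[65 77]
Op 8: note_on(64): all voices busy, STEAL voice 1 (pitch 77, oldest) -> assign | voices=[65 64]
Op 9: note_on(60): all voices busy, STEAL voice 0 (pitch 65, oldest) -> assign | voices=[60 64]
Op 10: note_off(64): free voice 1 | voices=[60 -]
Op 11: note_on(63): voice 1 is free -> assigned | voices=[60 63]

Answer: 79 62 74 85 86 77 65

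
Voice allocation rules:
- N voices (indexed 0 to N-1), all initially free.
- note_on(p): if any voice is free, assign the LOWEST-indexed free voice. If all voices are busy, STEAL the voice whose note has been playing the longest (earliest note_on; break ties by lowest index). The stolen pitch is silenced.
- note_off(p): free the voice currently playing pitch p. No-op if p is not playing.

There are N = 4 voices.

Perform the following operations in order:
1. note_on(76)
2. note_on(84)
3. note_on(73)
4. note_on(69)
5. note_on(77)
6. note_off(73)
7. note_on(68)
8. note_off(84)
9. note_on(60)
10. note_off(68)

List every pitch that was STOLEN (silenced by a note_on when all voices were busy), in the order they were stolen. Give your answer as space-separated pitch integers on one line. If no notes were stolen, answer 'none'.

Answer: 76

Derivation:
Op 1: note_on(76): voice 0 is free -> assigned | voices=[76 - - -]
Op 2: note_on(84): voice 1 is free -> assigned | voices=[76 84 - -]
Op 3: note_on(73): voice 2 is free -> assigned | voices=[76 84 73 -]
Op 4: note_on(69): voice 3 is free -> assigned | voices=[76 84 73 69]
Op 5: note_on(77): all voices busy, STEAL voice 0 (pitch 76, oldest) -> assign | voices=[77 84 73 69]
Op 6: note_off(73): free voice 2 | voices=[77 84 - 69]
Op 7: note_on(68): voice 2 is free -> assigned | voices=[77 84 68 69]
Op 8: note_off(84): free voice 1 | voices=[77 - 68 69]
Op 9: note_on(60): voice 1 is free -> assigned | voices=[77 60 68 69]
Op 10: note_off(68): free voice 2 | voices=[77 60 - 69]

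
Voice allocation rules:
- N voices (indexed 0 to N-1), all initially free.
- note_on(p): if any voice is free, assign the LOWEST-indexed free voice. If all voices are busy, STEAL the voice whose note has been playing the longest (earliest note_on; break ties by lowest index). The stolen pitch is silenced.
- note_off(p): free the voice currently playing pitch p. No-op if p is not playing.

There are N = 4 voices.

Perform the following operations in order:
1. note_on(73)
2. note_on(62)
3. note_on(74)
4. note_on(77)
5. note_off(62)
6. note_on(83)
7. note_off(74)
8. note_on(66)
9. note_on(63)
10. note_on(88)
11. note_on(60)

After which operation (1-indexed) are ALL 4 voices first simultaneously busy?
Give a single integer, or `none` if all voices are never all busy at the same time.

Op 1: note_on(73): voice 0 is free -> assigned | voices=[73 - - -]
Op 2: note_on(62): voice 1 is free -> assigned | voices=[73 62 - -]
Op 3: note_on(74): voice 2 is free -> assigned | voices=[73 62 74 -]
Op 4: note_on(77): voice 3 is free -> assigned | voices=[73 62 74 77]
Op 5: note_off(62): free voice 1 | voices=[73 - 74 77]
Op 6: note_on(83): voice 1 is free -> assigned | voices=[73 83 74 77]
Op 7: note_off(74): free voice 2 | voices=[73 83 - 77]
Op 8: note_on(66): voice 2 is free -> assigned | voices=[73 83 66 77]
Op 9: note_on(63): all voices busy, STEAL voice 0 (pitch 73, oldest) -> assign | voices=[63 83 66 77]
Op 10: note_on(88): all voices busy, STEAL voice 3 (pitch 77, oldest) -> assign | voices=[63 83 66 88]
Op 11: note_on(60): all voices busy, STEAL voice 1 (pitch 83, oldest) -> assign | voices=[63 60 66 88]

Answer: 4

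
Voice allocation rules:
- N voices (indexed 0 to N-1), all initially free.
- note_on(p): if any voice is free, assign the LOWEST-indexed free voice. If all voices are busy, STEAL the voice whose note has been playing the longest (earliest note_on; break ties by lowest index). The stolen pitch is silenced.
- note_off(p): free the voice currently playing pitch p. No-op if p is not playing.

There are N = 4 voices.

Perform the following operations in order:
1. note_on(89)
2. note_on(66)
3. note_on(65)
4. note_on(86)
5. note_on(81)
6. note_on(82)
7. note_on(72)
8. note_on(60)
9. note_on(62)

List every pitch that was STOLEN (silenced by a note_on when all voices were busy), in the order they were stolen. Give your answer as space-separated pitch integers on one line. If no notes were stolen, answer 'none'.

Answer: 89 66 65 86 81

Derivation:
Op 1: note_on(89): voice 0 is free -> assigned | voices=[89 - - -]
Op 2: note_on(66): voice 1 is free -> assigned | voices=[89 66 - -]
Op 3: note_on(65): voice 2 is free -> assigned | voices=[89 66 65 -]
Op 4: note_on(86): voice 3 is free -> assigned | voices=[89 66 65 86]
Op 5: note_on(81): all voices busy, STEAL voice 0 (pitch 89, oldest) -> assign | voices=[81 66 65 86]
Op 6: note_on(82): all voices busy, STEAL voice 1 (pitch 66, oldest) -> assign | voices=[81 82 65 86]
Op 7: note_on(72): all voices busy, STEAL voice 2 (pitch 65, oldest) -> assign | voices=[81 82 72 86]
Op 8: note_on(60): all voices busy, STEAL voice 3 (pitch 86, oldest) -> assign | voices=[81 82 72 60]
Op 9: note_on(62): all voices busy, STEAL voice 0 (pitch 81, oldest) -> assign | voices=[62 82 72 60]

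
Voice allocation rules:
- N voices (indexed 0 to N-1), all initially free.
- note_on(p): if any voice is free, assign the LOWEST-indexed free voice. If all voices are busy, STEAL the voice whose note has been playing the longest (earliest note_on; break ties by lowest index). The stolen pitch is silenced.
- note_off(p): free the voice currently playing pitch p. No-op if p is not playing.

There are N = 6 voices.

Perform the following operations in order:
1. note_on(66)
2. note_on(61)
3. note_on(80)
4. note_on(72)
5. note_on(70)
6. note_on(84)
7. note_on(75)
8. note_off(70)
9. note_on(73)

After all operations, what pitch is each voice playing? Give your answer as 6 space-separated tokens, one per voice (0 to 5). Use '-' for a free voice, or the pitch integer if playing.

Answer: 75 61 80 72 73 84

Derivation:
Op 1: note_on(66): voice 0 is free -> assigned | voices=[66 - - - - -]
Op 2: note_on(61): voice 1 is free -> assigned | voices=[66 61 - - - -]
Op 3: note_on(80): voice 2 is free -> assigned | voices=[66 61 80 - - -]
Op 4: note_on(72): voice 3 is free -> assigned | voices=[66 61 80 72 - -]
Op 5: note_on(70): voice 4 is free -> assigned | voices=[66 61 80 72 70 -]
Op 6: note_on(84): voice 5 is free -> assigned | voices=[66 61 80 72 70 84]
Op 7: note_on(75): all voices busy, STEAL voice 0 (pitch 66, oldest) -> assign | voices=[75 61 80 72 70 84]
Op 8: note_off(70): free voice 4 | voices=[75 61 80 72 - 84]
Op 9: note_on(73): voice 4 is free -> assigned | voices=[75 61 80 72 73 84]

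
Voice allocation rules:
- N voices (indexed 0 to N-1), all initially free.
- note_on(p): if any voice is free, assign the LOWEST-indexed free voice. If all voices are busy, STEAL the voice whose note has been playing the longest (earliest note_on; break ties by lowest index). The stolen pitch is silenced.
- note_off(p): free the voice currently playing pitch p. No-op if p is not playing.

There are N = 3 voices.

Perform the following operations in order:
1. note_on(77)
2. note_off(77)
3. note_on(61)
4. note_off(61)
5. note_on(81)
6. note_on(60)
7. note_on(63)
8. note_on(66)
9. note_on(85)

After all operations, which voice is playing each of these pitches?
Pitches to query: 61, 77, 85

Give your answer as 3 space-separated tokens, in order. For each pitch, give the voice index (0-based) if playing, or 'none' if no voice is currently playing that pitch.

Answer: none none 1

Derivation:
Op 1: note_on(77): voice 0 is free -> assigned | voices=[77 - -]
Op 2: note_off(77): free voice 0 | voices=[- - -]
Op 3: note_on(61): voice 0 is free -> assigned | voices=[61 - -]
Op 4: note_off(61): free voice 0 | voices=[- - -]
Op 5: note_on(81): voice 0 is free -> assigned | voices=[81 - -]
Op 6: note_on(60): voice 1 is free -> assigned | voices=[81 60 -]
Op 7: note_on(63): voice 2 is free -> assigned | voices=[81 60 63]
Op 8: note_on(66): all voices busy, STEAL voice 0 (pitch 81, oldest) -> assign | voices=[66 60 63]
Op 9: note_on(85): all voices busy, STEAL voice 1 (pitch 60, oldest) -> assign | voices=[66 85 63]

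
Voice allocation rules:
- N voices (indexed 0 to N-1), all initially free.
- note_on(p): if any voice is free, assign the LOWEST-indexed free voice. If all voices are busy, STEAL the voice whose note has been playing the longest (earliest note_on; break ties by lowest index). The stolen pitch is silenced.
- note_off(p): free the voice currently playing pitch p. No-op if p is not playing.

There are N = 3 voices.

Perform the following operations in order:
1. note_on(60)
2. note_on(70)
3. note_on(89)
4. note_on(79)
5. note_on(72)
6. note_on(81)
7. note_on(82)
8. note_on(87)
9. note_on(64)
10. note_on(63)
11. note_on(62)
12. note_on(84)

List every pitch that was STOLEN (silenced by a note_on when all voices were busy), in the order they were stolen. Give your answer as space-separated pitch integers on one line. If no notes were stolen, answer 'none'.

Op 1: note_on(60): voice 0 is free -> assigned | voices=[60 - -]
Op 2: note_on(70): voice 1 is free -> assigned | voices=[60 70 -]
Op 3: note_on(89): voice 2 is free -> assigned | voices=[60 70 89]
Op 4: note_on(79): all voices busy, STEAL voice 0 (pitch 60, oldest) -> assign | voices=[79 70 89]
Op 5: note_on(72): all voices busy, STEAL voice 1 (pitch 70, oldest) -> assign | voices=[79 72 89]
Op 6: note_on(81): all voices busy, STEAL voice 2 (pitch 89, oldest) -> assign | voices=[79 72 81]
Op 7: note_on(82): all voices busy, STEAL voice 0 (pitch 79, oldest) -> assign | voices=[82 72 81]
Op 8: note_on(87): all voices busy, STEAL voice 1 (pitch 72, oldest) -> assign | voices=[82 87 81]
Op 9: note_on(64): all voices busy, STEAL voice 2 (pitch 81, oldest) -> assign | voices=[82 87 64]
Op 10: note_on(63): all voices busy, STEAL voice 0 (pitch 82, oldest) -> assign | voices=[63 87 64]
Op 11: note_on(62): all voices busy, STEAL voice 1 (pitch 87, oldest) -> assign | voices=[63 62 64]
Op 12: note_on(84): all voices busy, STEAL voice 2 (pitch 64, oldest) -> assign | voices=[63 62 84]

Answer: 60 70 89 79 72 81 82 87 64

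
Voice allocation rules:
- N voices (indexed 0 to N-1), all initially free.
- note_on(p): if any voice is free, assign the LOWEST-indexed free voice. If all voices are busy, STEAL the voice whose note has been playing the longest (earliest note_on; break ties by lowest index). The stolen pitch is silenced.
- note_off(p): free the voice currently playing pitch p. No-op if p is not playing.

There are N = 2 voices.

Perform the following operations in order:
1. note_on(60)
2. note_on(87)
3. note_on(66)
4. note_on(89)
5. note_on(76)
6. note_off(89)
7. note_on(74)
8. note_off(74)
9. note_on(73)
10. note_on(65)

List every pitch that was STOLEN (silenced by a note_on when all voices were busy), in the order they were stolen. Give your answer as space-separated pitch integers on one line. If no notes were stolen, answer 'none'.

Op 1: note_on(60): voice 0 is free -> assigned | voices=[60 -]
Op 2: note_on(87): voice 1 is free -> assigned | voices=[60 87]
Op 3: note_on(66): all voices busy, STEAL voice 0 (pitch 60, oldest) -> assign | voices=[66 87]
Op 4: note_on(89): all voices busy, STEAL voice 1 (pitch 87, oldest) -> assign | voices=[66 89]
Op 5: note_on(76): all voices busy, STEAL voice 0 (pitch 66, oldest) -> assign | voices=[76 89]
Op 6: note_off(89): free voice 1 | voices=[76 -]
Op 7: note_on(74): voice 1 is free -> assigned | voices=[76 74]
Op 8: note_off(74): free voice 1 | voices=[76 -]
Op 9: note_on(73): voice 1 is free -> assigned | voices=[76 73]
Op 10: note_on(65): all voices busy, STEAL voice 0 (pitch 76, oldest) -> assign | voices=[65 73]

Answer: 60 87 66 76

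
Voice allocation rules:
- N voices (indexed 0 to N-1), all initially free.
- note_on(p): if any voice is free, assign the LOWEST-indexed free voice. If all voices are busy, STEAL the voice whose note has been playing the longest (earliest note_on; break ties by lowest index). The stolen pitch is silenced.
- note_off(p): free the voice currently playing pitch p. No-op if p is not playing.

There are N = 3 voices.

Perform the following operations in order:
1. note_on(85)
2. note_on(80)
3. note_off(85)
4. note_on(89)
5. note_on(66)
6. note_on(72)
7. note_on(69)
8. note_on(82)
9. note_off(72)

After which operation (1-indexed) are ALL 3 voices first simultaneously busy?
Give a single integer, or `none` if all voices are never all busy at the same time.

Op 1: note_on(85): voice 0 is free -> assigned | voices=[85 - -]
Op 2: note_on(80): voice 1 is free -> assigned | voices=[85 80 -]
Op 3: note_off(85): free voice 0 | voices=[- 80 -]
Op 4: note_on(89): voice 0 is free -> assigned | voices=[89 80 -]
Op 5: note_on(66): voice 2 is free -> assigned | voices=[89 80 66]
Op 6: note_on(72): all voices busy, STEAL voice 1 (pitch 80, oldest) -> assign | voices=[89 72 66]
Op 7: note_on(69): all voices busy, STEAL voice 0 (pitch 89, oldest) -> assign | voices=[69 72 66]
Op 8: note_on(82): all voices busy, STEAL voice 2 (pitch 66, oldest) -> assign | voices=[69 72 82]
Op 9: note_off(72): free voice 1 | voices=[69 - 82]

Answer: 5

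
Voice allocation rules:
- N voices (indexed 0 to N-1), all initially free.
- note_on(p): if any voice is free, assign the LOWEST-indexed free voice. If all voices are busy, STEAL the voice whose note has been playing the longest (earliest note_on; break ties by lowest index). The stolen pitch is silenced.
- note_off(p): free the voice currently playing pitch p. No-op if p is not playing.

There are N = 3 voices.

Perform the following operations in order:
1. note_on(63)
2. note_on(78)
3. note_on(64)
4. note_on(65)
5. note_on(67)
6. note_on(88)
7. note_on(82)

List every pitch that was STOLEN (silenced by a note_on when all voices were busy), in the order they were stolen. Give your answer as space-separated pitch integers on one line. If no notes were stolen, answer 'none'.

Answer: 63 78 64 65

Derivation:
Op 1: note_on(63): voice 0 is free -> assigned | voices=[63 - -]
Op 2: note_on(78): voice 1 is free -> assigned | voices=[63 78 -]
Op 3: note_on(64): voice 2 is free -> assigned | voices=[63 78 64]
Op 4: note_on(65): all voices busy, STEAL voice 0 (pitch 63, oldest) -> assign | voices=[65 78 64]
Op 5: note_on(67): all voices busy, STEAL voice 1 (pitch 78, oldest) -> assign | voices=[65 67 64]
Op 6: note_on(88): all voices busy, STEAL voice 2 (pitch 64, oldest) -> assign | voices=[65 67 88]
Op 7: note_on(82): all voices busy, STEAL voice 0 (pitch 65, oldest) -> assign | voices=[82 67 88]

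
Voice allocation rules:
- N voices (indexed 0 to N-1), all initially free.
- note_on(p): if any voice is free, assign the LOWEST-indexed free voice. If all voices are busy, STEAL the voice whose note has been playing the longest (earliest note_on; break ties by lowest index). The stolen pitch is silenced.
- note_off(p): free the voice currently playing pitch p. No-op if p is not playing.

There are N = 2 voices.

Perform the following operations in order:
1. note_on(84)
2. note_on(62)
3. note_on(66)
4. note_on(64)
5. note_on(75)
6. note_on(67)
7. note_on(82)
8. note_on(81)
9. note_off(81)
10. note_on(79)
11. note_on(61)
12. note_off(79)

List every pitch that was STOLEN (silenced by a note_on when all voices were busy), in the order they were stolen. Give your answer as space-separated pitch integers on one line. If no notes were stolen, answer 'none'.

Op 1: note_on(84): voice 0 is free -> assigned | voices=[84 -]
Op 2: note_on(62): voice 1 is free -> assigned | voices=[84 62]
Op 3: note_on(66): all voices busy, STEAL voice 0 (pitch 84, oldest) -> assign | voices=[66 62]
Op 4: note_on(64): all voices busy, STEAL voice 1 (pitch 62, oldest) -> assign | voices=[66 64]
Op 5: note_on(75): all voices busy, STEAL voice 0 (pitch 66, oldest) -> assign | voices=[75 64]
Op 6: note_on(67): all voices busy, STEAL voice 1 (pitch 64, oldest) -> assign | voices=[75 67]
Op 7: note_on(82): all voices busy, STEAL voice 0 (pitch 75, oldest) -> assign | voices=[82 67]
Op 8: note_on(81): all voices busy, STEAL voice 1 (pitch 67, oldest) -> assign | voices=[82 81]
Op 9: note_off(81): free voice 1 | voices=[82 -]
Op 10: note_on(79): voice 1 is free -> assigned | voices=[82 79]
Op 11: note_on(61): all voices busy, STEAL voice 0 (pitch 82, oldest) -> assign | voices=[61 79]
Op 12: note_off(79): free voice 1 | voices=[61 -]

Answer: 84 62 66 64 75 67 82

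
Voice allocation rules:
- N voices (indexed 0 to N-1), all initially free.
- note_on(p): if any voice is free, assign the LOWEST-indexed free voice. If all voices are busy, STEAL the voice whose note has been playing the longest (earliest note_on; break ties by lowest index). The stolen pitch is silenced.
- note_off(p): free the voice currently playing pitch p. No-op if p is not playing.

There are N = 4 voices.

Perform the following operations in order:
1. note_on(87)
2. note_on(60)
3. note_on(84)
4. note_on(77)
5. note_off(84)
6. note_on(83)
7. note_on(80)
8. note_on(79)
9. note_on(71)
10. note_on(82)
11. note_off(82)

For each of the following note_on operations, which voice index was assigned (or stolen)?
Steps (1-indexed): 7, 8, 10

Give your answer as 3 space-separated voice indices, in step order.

Op 1: note_on(87): voice 0 is free -> assigned | voices=[87 - - -]
Op 2: note_on(60): voice 1 is free -> assigned | voices=[87 60 - -]
Op 3: note_on(84): voice 2 is free -> assigned | voices=[87 60 84 -]
Op 4: note_on(77): voice 3 is free -> assigned | voices=[87 60 84 77]
Op 5: note_off(84): free voice 2 | voices=[87 60 - 77]
Op 6: note_on(83): voice 2 is free -> assigned | voices=[87 60 83 77]
Op 7: note_on(80): all voices busy, STEAL voice 0 (pitch 87, oldest) -> assign | voices=[80 60 83 77]
Op 8: note_on(79): all voices busy, STEAL voice 1 (pitch 60, oldest) -> assign | voices=[80 79 83 77]
Op 9: note_on(71): all voices busy, STEAL voice 3 (pitch 77, oldest) -> assign | voices=[80 79 83 71]
Op 10: note_on(82): all voices busy, STEAL voice 2 (pitch 83, oldest) -> assign | voices=[80 79 82 71]
Op 11: note_off(82): free voice 2 | voices=[80 79 - 71]

Answer: 0 1 2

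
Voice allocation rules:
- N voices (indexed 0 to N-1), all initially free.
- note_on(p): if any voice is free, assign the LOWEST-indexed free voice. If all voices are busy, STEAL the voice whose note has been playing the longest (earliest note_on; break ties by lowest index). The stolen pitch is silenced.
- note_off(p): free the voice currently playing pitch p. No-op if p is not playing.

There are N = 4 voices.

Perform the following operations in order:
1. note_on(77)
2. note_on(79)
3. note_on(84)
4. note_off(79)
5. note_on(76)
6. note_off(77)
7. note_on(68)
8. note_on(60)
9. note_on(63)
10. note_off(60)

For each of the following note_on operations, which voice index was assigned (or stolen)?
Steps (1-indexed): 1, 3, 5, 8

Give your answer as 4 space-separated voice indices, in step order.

Op 1: note_on(77): voice 0 is free -> assigned | voices=[77 - - -]
Op 2: note_on(79): voice 1 is free -> assigned | voices=[77 79 - -]
Op 3: note_on(84): voice 2 is free -> assigned | voices=[77 79 84 -]
Op 4: note_off(79): free voice 1 | voices=[77 - 84 -]
Op 5: note_on(76): voice 1 is free -> assigned | voices=[77 76 84 -]
Op 6: note_off(77): free voice 0 | voices=[- 76 84 -]
Op 7: note_on(68): voice 0 is free -> assigned | voices=[68 76 84 -]
Op 8: note_on(60): voice 3 is free -> assigned | voices=[68 76 84 60]
Op 9: note_on(63): all voices busy, STEAL voice 2 (pitch 84, oldest) -> assign | voices=[68 76 63 60]
Op 10: note_off(60): free voice 3 | voices=[68 76 63 -]

Answer: 0 2 1 3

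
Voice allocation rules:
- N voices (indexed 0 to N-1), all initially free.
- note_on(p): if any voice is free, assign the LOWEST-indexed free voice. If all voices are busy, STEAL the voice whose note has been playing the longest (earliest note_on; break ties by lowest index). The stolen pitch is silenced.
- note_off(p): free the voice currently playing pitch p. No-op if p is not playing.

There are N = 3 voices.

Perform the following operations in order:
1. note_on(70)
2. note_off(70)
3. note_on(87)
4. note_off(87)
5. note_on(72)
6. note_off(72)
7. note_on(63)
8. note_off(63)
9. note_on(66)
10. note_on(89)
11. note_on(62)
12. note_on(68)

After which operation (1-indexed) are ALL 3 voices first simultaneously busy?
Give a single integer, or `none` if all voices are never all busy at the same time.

Op 1: note_on(70): voice 0 is free -> assigned | voices=[70 - -]
Op 2: note_off(70): free voice 0 | voices=[- - -]
Op 3: note_on(87): voice 0 is free -> assigned | voices=[87 - -]
Op 4: note_off(87): free voice 0 | voices=[- - -]
Op 5: note_on(72): voice 0 is free -> assigned | voices=[72 - -]
Op 6: note_off(72): free voice 0 | voices=[- - -]
Op 7: note_on(63): voice 0 is free -> assigned | voices=[63 - -]
Op 8: note_off(63): free voice 0 | voices=[- - -]
Op 9: note_on(66): voice 0 is free -> assigned | voices=[66 - -]
Op 10: note_on(89): voice 1 is free -> assigned | voices=[66 89 -]
Op 11: note_on(62): voice 2 is free -> assigned | voices=[66 89 62]
Op 12: note_on(68): all voices busy, STEAL voice 0 (pitch 66, oldest) -> assign | voices=[68 89 62]

Answer: 11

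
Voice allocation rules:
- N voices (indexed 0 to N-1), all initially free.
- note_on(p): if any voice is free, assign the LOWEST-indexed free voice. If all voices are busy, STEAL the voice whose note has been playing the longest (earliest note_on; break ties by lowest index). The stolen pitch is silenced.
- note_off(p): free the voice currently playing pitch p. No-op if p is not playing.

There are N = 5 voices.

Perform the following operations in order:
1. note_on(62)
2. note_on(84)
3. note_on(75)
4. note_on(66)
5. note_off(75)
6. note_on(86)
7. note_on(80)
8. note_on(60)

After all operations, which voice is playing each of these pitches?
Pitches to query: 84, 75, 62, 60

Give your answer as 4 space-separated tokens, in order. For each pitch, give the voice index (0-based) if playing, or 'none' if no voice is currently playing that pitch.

Answer: 1 none none 0

Derivation:
Op 1: note_on(62): voice 0 is free -> assigned | voices=[62 - - - -]
Op 2: note_on(84): voice 1 is free -> assigned | voices=[62 84 - - -]
Op 3: note_on(75): voice 2 is free -> assigned | voices=[62 84 75 - -]
Op 4: note_on(66): voice 3 is free -> assigned | voices=[62 84 75 66 -]
Op 5: note_off(75): free voice 2 | voices=[62 84 - 66 -]
Op 6: note_on(86): voice 2 is free -> assigned | voices=[62 84 86 66 -]
Op 7: note_on(80): voice 4 is free -> assigned | voices=[62 84 86 66 80]
Op 8: note_on(60): all voices busy, STEAL voice 0 (pitch 62, oldest) -> assign | voices=[60 84 86 66 80]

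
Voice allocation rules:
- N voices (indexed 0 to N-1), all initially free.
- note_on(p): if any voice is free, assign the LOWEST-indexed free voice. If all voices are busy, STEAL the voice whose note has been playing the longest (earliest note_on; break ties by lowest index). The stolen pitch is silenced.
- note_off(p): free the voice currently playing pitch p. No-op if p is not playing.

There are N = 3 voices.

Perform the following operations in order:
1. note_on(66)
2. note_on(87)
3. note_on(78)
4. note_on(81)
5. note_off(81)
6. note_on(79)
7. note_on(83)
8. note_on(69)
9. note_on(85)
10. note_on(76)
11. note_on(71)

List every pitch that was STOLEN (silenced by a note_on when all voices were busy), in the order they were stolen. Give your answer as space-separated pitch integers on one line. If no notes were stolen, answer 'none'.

Answer: 66 87 78 79 83 69

Derivation:
Op 1: note_on(66): voice 0 is free -> assigned | voices=[66 - -]
Op 2: note_on(87): voice 1 is free -> assigned | voices=[66 87 -]
Op 3: note_on(78): voice 2 is free -> assigned | voices=[66 87 78]
Op 4: note_on(81): all voices busy, STEAL voice 0 (pitch 66, oldest) -> assign | voices=[81 87 78]
Op 5: note_off(81): free voice 0 | voices=[- 87 78]
Op 6: note_on(79): voice 0 is free -> assigned | voices=[79 87 78]
Op 7: note_on(83): all voices busy, STEAL voice 1 (pitch 87, oldest) -> assign | voices=[79 83 78]
Op 8: note_on(69): all voices busy, STEAL voice 2 (pitch 78, oldest) -> assign | voices=[79 83 69]
Op 9: note_on(85): all voices busy, STEAL voice 0 (pitch 79, oldest) -> assign | voices=[85 83 69]
Op 10: note_on(76): all voices busy, STEAL voice 1 (pitch 83, oldest) -> assign | voices=[85 76 69]
Op 11: note_on(71): all voices busy, STEAL voice 2 (pitch 69, oldest) -> assign | voices=[85 76 71]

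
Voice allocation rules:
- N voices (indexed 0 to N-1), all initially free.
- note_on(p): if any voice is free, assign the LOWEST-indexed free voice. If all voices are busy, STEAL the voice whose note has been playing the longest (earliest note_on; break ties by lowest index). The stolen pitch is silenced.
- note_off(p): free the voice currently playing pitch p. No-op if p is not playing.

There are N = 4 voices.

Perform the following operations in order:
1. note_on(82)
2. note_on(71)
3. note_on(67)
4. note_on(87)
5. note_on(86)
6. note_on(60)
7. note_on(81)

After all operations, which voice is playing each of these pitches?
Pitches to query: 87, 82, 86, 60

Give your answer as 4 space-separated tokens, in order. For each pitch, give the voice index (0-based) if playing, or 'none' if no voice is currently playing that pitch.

Op 1: note_on(82): voice 0 is free -> assigned | voices=[82 - - -]
Op 2: note_on(71): voice 1 is free -> assigned | voices=[82 71 - -]
Op 3: note_on(67): voice 2 is free -> assigned | voices=[82 71 67 -]
Op 4: note_on(87): voice 3 is free -> assigned | voices=[82 71 67 87]
Op 5: note_on(86): all voices busy, STEAL voice 0 (pitch 82, oldest) -> assign | voices=[86 71 67 87]
Op 6: note_on(60): all voices busy, STEAL voice 1 (pitch 71, oldest) -> assign | voices=[86 60 67 87]
Op 7: note_on(81): all voices busy, STEAL voice 2 (pitch 67, oldest) -> assign | voices=[86 60 81 87]

Answer: 3 none 0 1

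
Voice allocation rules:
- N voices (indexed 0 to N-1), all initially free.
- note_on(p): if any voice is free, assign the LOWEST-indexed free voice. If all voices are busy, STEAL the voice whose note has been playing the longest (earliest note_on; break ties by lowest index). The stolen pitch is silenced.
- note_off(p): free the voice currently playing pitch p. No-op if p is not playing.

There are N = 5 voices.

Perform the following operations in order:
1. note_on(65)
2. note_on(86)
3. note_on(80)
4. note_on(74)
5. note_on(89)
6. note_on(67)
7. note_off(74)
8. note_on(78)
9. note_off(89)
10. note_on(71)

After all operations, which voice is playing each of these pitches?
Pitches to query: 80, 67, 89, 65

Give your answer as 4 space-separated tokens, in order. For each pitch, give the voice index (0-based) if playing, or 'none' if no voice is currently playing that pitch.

Answer: 2 0 none none

Derivation:
Op 1: note_on(65): voice 0 is free -> assigned | voices=[65 - - - -]
Op 2: note_on(86): voice 1 is free -> assigned | voices=[65 86 - - -]
Op 3: note_on(80): voice 2 is free -> assigned | voices=[65 86 80 - -]
Op 4: note_on(74): voice 3 is free -> assigned | voices=[65 86 80 74 -]
Op 5: note_on(89): voice 4 is free -> assigned | voices=[65 86 80 74 89]
Op 6: note_on(67): all voices busy, STEAL voice 0 (pitch 65, oldest) -> assign | voices=[67 86 80 74 89]
Op 7: note_off(74): free voice 3 | voices=[67 86 80 - 89]
Op 8: note_on(78): voice 3 is free -> assigned | voices=[67 86 80 78 89]
Op 9: note_off(89): free voice 4 | voices=[67 86 80 78 -]
Op 10: note_on(71): voice 4 is free -> assigned | voices=[67 86 80 78 71]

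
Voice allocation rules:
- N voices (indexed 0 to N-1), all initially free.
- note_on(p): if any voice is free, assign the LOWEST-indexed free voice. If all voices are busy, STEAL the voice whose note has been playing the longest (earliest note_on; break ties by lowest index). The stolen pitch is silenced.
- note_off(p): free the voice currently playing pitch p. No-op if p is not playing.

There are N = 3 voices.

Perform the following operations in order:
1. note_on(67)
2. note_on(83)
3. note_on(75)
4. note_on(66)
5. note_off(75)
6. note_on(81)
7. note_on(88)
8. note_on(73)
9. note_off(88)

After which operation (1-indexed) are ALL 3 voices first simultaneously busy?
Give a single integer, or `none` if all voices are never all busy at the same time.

Answer: 3

Derivation:
Op 1: note_on(67): voice 0 is free -> assigned | voices=[67 - -]
Op 2: note_on(83): voice 1 is free -> assigned | voices=[67 83 -]
Op 3: note_on(75): voice 2 is free -> assigned | voices=[67 83 75]
Op 4: note_on(66): all voices busy, STEAL voice 0 (pitch 67, oldest) -> assign | voices=[66 83 75]
Op 5: note_off(75): free voice 2 | voices=[66 83 -]
Op 6: note_on(81): voice 2 is free -> assigned | voices=[66 83 81]
Op 7: note_on(88): all voices busy, STEAL voice 1 (pitch 83, oldest) -> assign | voices=[66 88 81]
Op 8: note_on(73): all voices busy, STEAL voice 0 (pitch 66, oldest) -> assign | voices=[73 88 81]
Op 9: note_off(88): free voice 1 | voices=[73 - 81]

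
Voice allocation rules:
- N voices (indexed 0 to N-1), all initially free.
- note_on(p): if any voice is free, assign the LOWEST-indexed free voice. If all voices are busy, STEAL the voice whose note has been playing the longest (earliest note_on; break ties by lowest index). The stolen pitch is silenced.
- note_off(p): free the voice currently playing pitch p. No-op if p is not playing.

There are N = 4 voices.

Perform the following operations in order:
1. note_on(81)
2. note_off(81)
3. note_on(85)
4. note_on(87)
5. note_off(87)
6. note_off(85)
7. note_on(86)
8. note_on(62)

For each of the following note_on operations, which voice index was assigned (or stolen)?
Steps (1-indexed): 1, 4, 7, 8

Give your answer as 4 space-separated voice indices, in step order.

Op 1: note_on(81): voice 0 is free -> assigned | voices=[81 - - -]
Op 2: note_off(81): free voice 0 | voices=[- - - -]
Op 3: note_on(85): voice 0 is free -> assigned | voices=[85 - - -]
Op 4: note_on(87): voice 1 is free -> assigned | voices=[85 87 - -]
Op 5: note_off(87): free voice 1 | voices=[85 - - -]
Op 6: note_off(85): free voice 0 | voices=[- - - -]
Op 7: note_on(86): voice 0 is free -> assigned | voices=[86 - - -]
Op 8: note_on(62): voice 1 is free -> assigned | voices=[86 62 - -]

Answer: 0 1 0 1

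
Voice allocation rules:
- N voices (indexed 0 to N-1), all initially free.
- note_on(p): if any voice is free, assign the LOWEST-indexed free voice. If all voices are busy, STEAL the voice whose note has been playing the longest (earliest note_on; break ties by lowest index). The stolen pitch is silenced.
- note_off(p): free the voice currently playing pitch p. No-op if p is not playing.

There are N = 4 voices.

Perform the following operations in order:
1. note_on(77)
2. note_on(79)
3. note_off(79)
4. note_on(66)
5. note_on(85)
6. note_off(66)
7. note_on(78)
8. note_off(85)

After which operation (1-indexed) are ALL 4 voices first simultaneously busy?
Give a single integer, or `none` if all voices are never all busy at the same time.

Op 1: note_on(77): voice 0 is free -> assigned | voices=[77 - - -]
Op 2: note_on(79): voice 1 is free -> assigned | voices=[77 79 - -]
Op 3: note_off(79): free voice 1 | voices=[77 - - -]
Op 4: note_on(66): voice 1 is free -> assigned | voices=[77 66 - -]
Op 5: note_on(85): voice 2 is free -> assigned | voices=[77 66 85 -]
Op 6: note_off(66): free voice 1 | voices=[77 - 85 -]
Op 7: note_on(78): voice 1 is free -> assigned | voices=[77 78 85 -]
Op 8: note_off(85): free voice 2 | voices=[77 78 - -]

Answer: none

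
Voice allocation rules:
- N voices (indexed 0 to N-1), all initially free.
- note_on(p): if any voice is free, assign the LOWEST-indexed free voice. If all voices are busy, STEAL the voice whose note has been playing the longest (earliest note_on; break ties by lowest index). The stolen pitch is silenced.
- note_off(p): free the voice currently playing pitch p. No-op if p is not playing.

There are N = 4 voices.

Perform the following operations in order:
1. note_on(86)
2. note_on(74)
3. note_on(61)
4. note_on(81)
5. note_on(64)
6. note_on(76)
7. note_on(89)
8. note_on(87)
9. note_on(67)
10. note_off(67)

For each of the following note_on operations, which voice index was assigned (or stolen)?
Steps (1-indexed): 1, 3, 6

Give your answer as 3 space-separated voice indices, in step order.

Answer: 0 2 1

Derivation:
Op 1: note_on(86): voice 0 is free -> assigned | voices=[86 - - -]
Op 2: note_on(74): voice 1 is free -> assigned | voices=[86 74 - -]
Op 3: note_on(61): voice 2 is free -> assigned | voices=[86 74 61 -]
Op 4: note_on(81): voice 3 is free -> assigned | voices=[86 74 61 81]
Op 5: note_on(64): all voices busy, STEAL voice 0 (pitch 86, oldest) -> assign | voices=[64 74 61 81]
Op 6: note_on(76): all voices busy, STEAL voice 1 (pitch 74, oldest) -> assign | voices=[64 76 61 81]
Op 7: note_on(89): all voices busy, STEAL voice 2 (pitch 61, oldest) -> assign | voices=[64 76 89 81]
Op 8: note_on(87): all voices busy, STEAL voice 3 (pitch 81, oldest) -> assign | voices=[64 76 89 87]
Op 9: note_on(67): all voices busy, STEAL voice 0 (pitch 64, oldest) -> assign | voices=[67 76 89 87]
Op 10: note_off(67): free voice 0 | voices=[- 76 89 87]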